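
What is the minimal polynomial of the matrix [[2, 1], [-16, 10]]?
m_A(x) = (x - 6)^2

The characteristic polynomial factors as (x - 6)^2. The minimal polynomial is ∏(x - λ)^{k_λ} where k_λ is the size of the largest Jordan block at λ.

For λ = 6: rank(A - 6I) = 1, and the largest Jordan block has size 2 (the smallest k with rank((A - 6I)^k) = rank((A - 6I)^(k+1))).

So m_A(x) = (x - 6)^2.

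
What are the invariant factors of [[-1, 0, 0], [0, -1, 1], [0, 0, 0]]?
x + 1, x(x + 1)

The Jordan structure of A has elementary divisors (x + 1), (x + 1), x. Arranging the block sizes at each eigenvalue in decreasing order and taking row products gives the invariant factors.

Invariant factors (smallest first, each dividing the next): x + 1, x(x + 1).

Check: the last factor x(x + 1) is the minimal polynomial, and the product x(x + 1)^2 is the characteristic polynomial.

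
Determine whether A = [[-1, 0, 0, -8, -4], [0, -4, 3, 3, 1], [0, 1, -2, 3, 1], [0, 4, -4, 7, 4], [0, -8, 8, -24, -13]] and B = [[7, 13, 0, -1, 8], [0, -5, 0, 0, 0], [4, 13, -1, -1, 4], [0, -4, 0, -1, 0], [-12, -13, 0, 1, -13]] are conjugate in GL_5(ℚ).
Yes.

Two matrices over a field are similar if and only if they have the same invariant factors.

Both A and B have characteristic polynomial (x + 1)^3(x + 5)^2 and minimal polynomial (x + 1)^2(x + 5). Computing further, both have invariant factors (x + 1)(x + 5), (x + 1)^2(x + 5). Hence A and B are similar.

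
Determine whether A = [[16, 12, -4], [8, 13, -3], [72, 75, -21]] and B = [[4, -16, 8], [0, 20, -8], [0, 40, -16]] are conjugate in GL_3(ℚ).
No.

Both have characteristic polynomial x(x - 4)^2, but the minimal polynomial of A is x(x - 4)^2 while the minimal polynomial of B is x(x - 4). The minimal polynomial is a similarity invariant, so A and B are not similar.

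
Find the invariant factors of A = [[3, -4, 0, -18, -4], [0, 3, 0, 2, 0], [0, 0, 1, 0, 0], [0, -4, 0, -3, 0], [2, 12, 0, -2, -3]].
The Jordan structure of A has elementary divisors (x + 1), (x + 1), (x - 1), (x - 1), (x - 1). Arranging the block sizes at each eigenvalue in decreasing order and taking row products gives the invariant factors.

Invariant factors (smallest first, each dividing the next): x - 1, (x - 1)(x + 1), (x - 1)(x + 1).

Check: the last factor (x - 1)(x + 1) is the minimal polynomial, and the product (x - 1)^3(x + 1)^2 is the characteristic polynomial.

x - 1, (x - 1)(x + 1), (x - 1)(x + 1)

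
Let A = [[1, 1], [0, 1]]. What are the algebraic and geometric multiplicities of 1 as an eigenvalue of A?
The characteristic polynomial is (x - 1)^2, so the factor x - 1 appears with exponent 2: the algebraic multiplicity is 2.

rank(A - I) = 1, so the eigenspace has dimension 2 - 1 = 1: the geometric multiplicity is 1.

Since 1 < 2, A is not diagonalizable.

algebraic multiplicity 2, geometric multiplicity 1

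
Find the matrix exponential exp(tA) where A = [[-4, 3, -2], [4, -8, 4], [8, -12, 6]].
e^{tA} = [[(1 - 2*t)*e^{-2*t}, 3*t*e^{-2*t}, -2*t*e^{-2*t}], [4*t*e^{-2*t}, (1 - 6*t)*e^{-2*t}, 4*t*e^{-2*t}], [8*t*e^{-2*t}, -12*t*e^{-2*t}, (8*t + 1)*e^{-2*t}]]

A has Jordan form J = [[-2, 1, 0], [0, -2, 0], [0, 0, -2]] with A = PJP^{-1}, so e^{tA} = P e^{tJ} P^{-1}.

For a Jordan block J_k(λ), e^{tJ_k(λ)} = e^{λt} · (I + tN + t^2 N^2/2! + ... + t^{k-1} N^{k-1}/(k-1)!) where N is the nilpotent superdiagonal part.

Assembling the blocks and conjugating back gives the entries of e^{tA} as shown above.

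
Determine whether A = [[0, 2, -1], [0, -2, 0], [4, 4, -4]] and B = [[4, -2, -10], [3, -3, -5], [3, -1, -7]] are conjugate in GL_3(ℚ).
Yes.

Two matrices over a field are similar if and only if they have the same invariant factors.

Both A and B have characteristic polynomial (x + 2)^3 and minimal polynomial (x + 2)^2. Computing further, both have invariant factors x + 2, (x + 2)^2. Hence A and B are similar.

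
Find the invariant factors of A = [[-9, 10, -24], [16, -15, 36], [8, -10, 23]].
(x - 5)(x + 1)(x + 5)

The Jordan structure of A has elementary divisors (x + 5), (x + 1), (x - 5). Arranging the block sizes at each eigenvalue in decreasing order and taking row products gives the invariant factors.

Invariant factors (smallest first, each dividing the next): (x - 5)(x + 1)(x + 5).

Check: the last factor (x - 5)(x + 1)(x + 5) is the minimal polynomial, and the product (x - 5)(x + 1)(x + 5) is the characteristic polynomial.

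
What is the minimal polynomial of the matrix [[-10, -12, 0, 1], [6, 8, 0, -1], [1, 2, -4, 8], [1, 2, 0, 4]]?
m_A(x) = (x - 3)^2(x + 4)

The characteristic polynomial factors as (x - 3)^2(x + 4)^2. The minimal polynomial is ∏(x - λ)^{k_λ} where k_λ is the size of the largest Jordan block at λ.

For λ = -4: rank(A + 4I) = 2, and the largest Jordan block has size 1 (the smallest k with rank((A + 4I)^k) = rank((A + 4I)^(k+1))).
For λ = 3: rank(A - 3I) = 3, and the largest Jordan block has size 2 (the smallest k with rank((A - 3I)^k) = rank((A - 3I)^(k+1))).

So m_A(x) = (x - 3)^2(x + 4).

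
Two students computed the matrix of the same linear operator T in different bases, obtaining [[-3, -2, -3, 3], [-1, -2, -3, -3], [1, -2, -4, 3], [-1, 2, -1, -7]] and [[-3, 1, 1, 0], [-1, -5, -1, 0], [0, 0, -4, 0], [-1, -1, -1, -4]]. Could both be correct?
Both have characteristic polynomial (x + 4)^4, but the minimal polynomial of A is (x + 4)^3 while the minimal polynomial of B is (x + 4)^2. The minimal polynomial is a similarity invariant, so A and B are not similar.

No.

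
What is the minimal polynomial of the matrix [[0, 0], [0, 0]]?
The characteristic polynomial factors as x^2. The minimal polynomial is ∏(x - λ)^{k_λ} where k_λ is the size of the largest Jordan block at λ.

For λ = 0: rank(A) = 0, and the largest Jordan block has size 1 (the smallest k with rank(A^k) = rank(A^(k+1))).

So m_A(x) = x.

m_A(x) = x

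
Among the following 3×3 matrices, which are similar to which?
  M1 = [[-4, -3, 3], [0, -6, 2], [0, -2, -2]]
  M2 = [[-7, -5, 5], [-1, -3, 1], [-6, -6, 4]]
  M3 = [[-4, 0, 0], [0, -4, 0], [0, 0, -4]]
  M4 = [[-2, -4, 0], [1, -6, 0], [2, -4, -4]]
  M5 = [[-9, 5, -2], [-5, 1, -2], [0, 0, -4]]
Characteristic polynomials: χ_{M1} = (x + 4)^3, χ_{M2} = (x + 2)^3, χ_{M3} = (x + 4)^3, χ_{M4} = (x + 4)^3, χ_{M5} = (x + 4)^3.

{M1, M4, M5}: invariant factors x + 4, (x + 4)^2.

{M2}: invariant factors x + 2, (x + 2)^2.

{M3}: invariant factors x + 4, x + 4, x + 4.

Matrices are similar if and only if their invariant-factor lists agree; the partition into similarity classes is {M1, M4, M5}, {M2}, {M3}.

3 classes: {M1, M4, M5}, {M2}, {M3}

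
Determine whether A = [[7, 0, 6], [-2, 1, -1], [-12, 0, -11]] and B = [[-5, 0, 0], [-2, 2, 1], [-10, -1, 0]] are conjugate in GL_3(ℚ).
Yes.

Two matrices over a field are similar if and only if they have the same invariant factors.

Both A and B have characteristic polynomial (x - 1)^2(x + 5) and minimal polynomial (x - 1)^2(x + 5). Computing further, both have invariant factors (x - 1)^2(x + 5). Hence A and B are similar.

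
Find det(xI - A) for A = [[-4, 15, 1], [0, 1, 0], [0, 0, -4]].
xI - A = [[x + 4, -15, -1], [0, x - 1, 0], [0, 0, x + 4]].

Expanding det(xI - A) along the first row:
det(xI - A) = + (x + 4)·det([[x - 1, 0], [0, x + 4]]) - (-15)·det([[0, 0], [0, x + 4]]) + (-1)·det([[0, x - 1], [0, 0]]).

Evaluating gives χ_A(x) = x^3 + 7x^2 + 8x - 16 = (x - 1)(x + 4)^2.

χ_A(x) = (x - 1)(x + 4)^2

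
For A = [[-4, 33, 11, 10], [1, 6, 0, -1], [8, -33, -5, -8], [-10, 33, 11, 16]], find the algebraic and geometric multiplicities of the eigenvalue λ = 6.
The characteristic polynomial is (x - 6)^3(x + 5), so the factor x - 6 appears with exponent 3: the algebraic multiplicity is 3.

rank(A - 6I) = 2, so the eigenspace has dimension 4 - 2 = 2: the geometric multiplicity is 2.

Since 2 < 3, A is not diagonalizable.

algebraic multiplicity 3, geometric multiplicity 2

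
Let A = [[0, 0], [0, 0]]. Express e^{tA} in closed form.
e^{tA} = [[1, 0], [0, 1]]

A has Jordan form J = [[0, 0], [0, 0]] with A = PJP^{-1}, so e^{tA} = P e^{tJ} P^{-1}.

For a Jordan block J_k(λ), e^{tJ_k(λ)} = e^{λt} · (I + tN + t^2 N^2/2! + ... + t^{k-1} N^{k-1}/(k-1)!) where N is the nilpotent superdiagonal part.

Assembling the blocks and conjugating back gives the entries of e^{tA} as shown above.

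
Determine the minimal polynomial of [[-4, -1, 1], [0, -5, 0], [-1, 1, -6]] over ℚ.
m_A(x) = (x + 5)^2

The characteristic polynomial factors as (x + 5)^3. The minimal polynomial is ∏(x - λ)^{k_λ} where k_λ is the size of the largest Jordan block at λ.

For λ = -5: rank(A + 5I) = 1, and the largest Jordan block has size 2 (the smallest k with rank((A + 5I)^k) = rank((A + 5I)^(k+1))).

So m_A(x) = (x + 5)^2.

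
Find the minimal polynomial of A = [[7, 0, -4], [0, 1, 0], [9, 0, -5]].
The characteristic polynomial factors as (x - 1)^3. The minimal polynomial is ∏(x - λ)^{k_λ} where k_λ is the size of the largest Jordan block at λ.

For λ = 1: rank(A - I) = 1, and the largest Jordan block has size 2 (the smallest k with rank((A - I)^k) = rank((A - I)^(k+1))).

So m_A(x) = (x - 1)^2.

m_A(x) = (x - 1)^2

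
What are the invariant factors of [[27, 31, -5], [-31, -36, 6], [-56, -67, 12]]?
(x - 1)^3

The Jordan structure of A has elementary divisors (x - 1)^3. Arranging the block sizes at each eigenvalue in decreasing order and taking row products gives the invariant factors.

Invariant factors (smallest first, each dividing the next): (x - 1)^3.

Check: the last factor (x - 1)^3 is the minimal polynomial, and the product (x - 1)^3 is the characteristic polynomial.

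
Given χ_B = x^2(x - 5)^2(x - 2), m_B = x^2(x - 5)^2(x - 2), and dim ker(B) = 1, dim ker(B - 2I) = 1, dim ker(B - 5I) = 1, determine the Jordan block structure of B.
Jordan blocks: (0, 2), (2, 1), (5, 2)

λ = 0: algebraic multiplicity 2 (exponent in χ_B), largest block size 2 (exponent in m_B), 1 block (geometric multiplicity). This forces block sizes [2].
λ = 2: algebraic multiplicity 1 (exponent in χ_B), largest block size 1 (exponent in m_B), 1 block (geometric multiplicity). This forces block sizes [1].
λ = 5: algebraic multiplicity 2 (exponent in χ_B), largest block size 2 (exponent in m_B), 1 block (geometric multiplicity). This forces block sizes [2].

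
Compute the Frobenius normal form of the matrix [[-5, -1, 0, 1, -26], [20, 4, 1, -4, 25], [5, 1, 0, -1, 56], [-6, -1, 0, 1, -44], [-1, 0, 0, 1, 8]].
R = [[0, 0, 0, 0, 30], [1, 0, 0, 0, -61], [0, 1, 0, 0, 26], [0, 0, 1, 0, -18], [0, 0, 0, 1, 8]]

The invariant factors of A (the non-unit diagonal entries of the Smith normal form of xI - A over ℚ[x]) are (x - 5)(x - 3)(x^3 + 3x - 2), each dividing the next. The characteristic polynomial is their product, (x - 5)(x - 3)(x^3 + 3x - 2).

The rational canonical form is the block-diagonal matrix of companion matrices C(f_i):
R = [[0, 0, 0, 0, 30], [1, 0, 0, 0, -61], [0, 1, 0, 0, 26], [0, 0, 1, 0, -18], [0, 0, 0, 1, 8]].

Note the characteristic polynomial does not split into linear factors over ℚ, so A has no Jordan form over ℚ; the rational canonical form exists over any field.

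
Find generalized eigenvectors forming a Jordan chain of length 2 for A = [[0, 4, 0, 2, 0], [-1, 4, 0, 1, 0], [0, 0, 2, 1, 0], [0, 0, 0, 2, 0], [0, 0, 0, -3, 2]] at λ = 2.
We seek v_1 ∈ ker((A - 2I)^2) \ ker(A - 2I), then set v_{i+1} = (A - 2I) v_i.

One such chain is v_1 = [[1, 1, 0, 0, 0]]^T, v_2 = [[2, 1, 0, 0, 0]]^T. Check: (A - 2I) v_2 = [[0, 0, 0, 0, 0]]^T = 0.

v_1 = [[1, 1, 0, 0, 0]]^T, v_2 = [[2, 1, 0, 0, 0]]^T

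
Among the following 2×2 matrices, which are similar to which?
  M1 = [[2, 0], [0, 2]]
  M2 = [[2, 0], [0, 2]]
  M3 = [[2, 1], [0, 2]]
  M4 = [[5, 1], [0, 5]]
Characteristic polynomials: χ_{M1} = (x - 2)^2, χ_{M2} = (x - 2)^2, χ_{M3} = (x - 2)^2, χ_{M4} = (x - 5)^2.

{M1, M2}: invariant factors x - 2, x - 2.

{M3}: invariant factors (x - 2)^2.

{M4}: invariant factors (x - 5)^2.

Matrices are similar if and only if their invariant-factor lists agree; the partition into similarity classes is {M1, M2}, {M3}, {M4}.

3 classes: {M1, M2}, {M3}, {M4}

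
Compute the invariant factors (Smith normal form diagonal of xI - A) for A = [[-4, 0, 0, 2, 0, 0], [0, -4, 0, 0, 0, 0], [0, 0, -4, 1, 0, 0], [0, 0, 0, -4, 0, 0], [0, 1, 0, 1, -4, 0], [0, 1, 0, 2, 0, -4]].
The Jordan structure of A has elementary divisors (x + 4)^2, (x + 4)^2, (x + 4), (x + 4). Arranging the block sizes at each eigenvalue in decreasing order and taking row products gives the invariant factors.

Invariant factors (smallest first, each dividing the next): x + 4, x + 4, (x + 4)^2, (x + 4)^2.

Check: the last factor (x + 4)^2 is the minimal polynomial, and the product (x + 4)^6 is the characteristic polynomial.

x + 4, x + 4, (x + 4)^2, (x + 4)^2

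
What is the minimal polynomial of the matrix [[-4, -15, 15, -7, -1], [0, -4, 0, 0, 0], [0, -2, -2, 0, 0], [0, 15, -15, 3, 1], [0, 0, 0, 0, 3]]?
The characteristic polynomial factors as (x - 3)^2(x + 2)(x + 4)^2. The minimal polynomial is ∏(x - λ)^{k_λ} where k_λ is the size of the largest Jordan block at λ.

For λ = -4: rank(A + 4I) = 3, and the largest Jordan block has size 1 (the smallest k with rank((A + 4I)^k) = rank((A + 4I)^(k+1))).
For λ = -2: rank(A + 2I) = 4, and the largest Jordan block has size 1 (the smallest k with rank((A + 2I)^k) = rank((A + 2I)^(k+1))).
For λ = 3: rank(A - 3I) = 4, and the largest Jordan block has size 2 (the smallest k with rank((A - 3I)^k) = rank((A - 3I)^(k+1))).

So m_A(x) = (x - 3)^2(x + 2)(x + 4).

m_A(x) = (x - 3)^2(x + 2)(x + 4)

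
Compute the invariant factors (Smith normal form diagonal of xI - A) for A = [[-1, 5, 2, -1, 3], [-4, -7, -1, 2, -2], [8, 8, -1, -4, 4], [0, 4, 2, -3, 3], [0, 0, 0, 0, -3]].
(x + 3)^2, (x + 3)^3

The Jordan structure of A has elementary divisors (x + 3)^3, (x + 3)^2. Arranging the block sizes at each eigenvalue in decreasing order and taking row products gives the invariant factors.

Invariant factors (smallest first, each dividing the next): (x + 3)^2, (x + 3)^3.

Check: the last factor (x + 3)^3 is the minimal polynomial, and the product (x + 3)^5 is the characteristic polynomial.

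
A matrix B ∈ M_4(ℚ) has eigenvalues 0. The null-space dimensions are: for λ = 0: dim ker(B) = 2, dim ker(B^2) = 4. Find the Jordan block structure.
λ = 0: successive nullity increments [2, 2] count blocks of size ≥ k; block sizes are [2, 2].

Jordan blocks: (0, 2), (0, 2)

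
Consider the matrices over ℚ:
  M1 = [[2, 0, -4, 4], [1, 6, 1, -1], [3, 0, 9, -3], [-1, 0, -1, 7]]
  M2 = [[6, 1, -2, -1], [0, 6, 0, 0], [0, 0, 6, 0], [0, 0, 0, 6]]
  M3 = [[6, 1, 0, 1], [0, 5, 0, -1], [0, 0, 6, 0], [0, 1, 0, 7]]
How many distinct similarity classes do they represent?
Characteristic polynomials: χ_{M1} = (x - 6)^4, χ_{M2} = (x - 6)^4, χ_{M3} = (x - 6)^4.

{M1, M2, M3}: invariant factors x - 6, x - 6, (x - 6)^2.

Matrices are similar if and only if their invariant-factor lists agree; the partition into similarity classes is {M1, M2, M3}.

1 class: {M1, M2, M3}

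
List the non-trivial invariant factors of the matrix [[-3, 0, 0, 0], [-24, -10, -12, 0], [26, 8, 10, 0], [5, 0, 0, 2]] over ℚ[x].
x - 2, (x - 2)(x + 2)(x + 3)

The Jordan structure of A has elementary divisors (x + 3), (x + 2), (x - 2), (x - 2). Arranging the block sizes at each eigenvalue in decreasing order and taking row products gives the invariant factors.

Invariant factors (smallest first, each dividing the next): x - 2, (x - 2)(x + 2)(x + 3).

Check: the last factor (x - 2)(x + 2)(x + 3) is the minimal polynomial, and the product (x - 2)^2(x + 2)(x + 3) is the characteristic polynomial.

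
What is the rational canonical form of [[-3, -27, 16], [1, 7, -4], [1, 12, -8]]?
R = [[0, 0, -4], [1, 0, -6], [0, 1, -4]]

The invariant factors of A (the non-unit diagonal entries of the Smith normal form of xI - A over ℚ[x]) are (x + 2)(x^2 + 2x + 2), each dividing the next. The characteristic polynomial is their product, (x + 2)(x^2 + 2x + 2).

The rational canonical form is the block-diagonal matrix of companion matrices C(f_i):
R = [[0, 0, -4], [1, 0, -6], [0, 1, -4]].

Note the characteristic polynomial does not split into linear factors over ℚ, so A has no Jordan form over ℚ; the rational canonical form exists over any field.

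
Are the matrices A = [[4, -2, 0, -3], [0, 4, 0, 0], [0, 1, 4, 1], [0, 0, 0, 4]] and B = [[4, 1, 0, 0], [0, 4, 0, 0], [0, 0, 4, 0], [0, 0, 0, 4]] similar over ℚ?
No.

Both have characteristic polynomial (x - 4)^4 and minimal polynomial (x - 4)^2. But rank(A - 4I) = 2 for A while rank(B - 4I) = 1 for B, so the number of Jordan blocks at λ = 4 differs. A and B are not similar.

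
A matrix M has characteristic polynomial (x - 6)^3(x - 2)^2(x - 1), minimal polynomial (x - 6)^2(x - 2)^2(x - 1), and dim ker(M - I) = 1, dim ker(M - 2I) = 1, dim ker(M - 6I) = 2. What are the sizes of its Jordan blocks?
Jordan blocks: (1, 1), (2, 2), (6, 2), (6, 1)

λ = 1: algebraic multiplicity 1 (exponent in χ_M), largest block size 1 (exponent in m_M), 1 block (geometric multiplicity). This forces block sizes [1].
λ = 2: algebraic multiplicity 2 (exponent in χ_M), largest block size 2 (exponent in m_M), 1 block (geometric multiplicity). This forces block sizes [2].
λ = 6: algebraic multiplicity 3 (exponent in χ_M), largest block size 2 (exponent in m_M), 2 blocks (geometric multiplicity). These force block sizes [2, 1].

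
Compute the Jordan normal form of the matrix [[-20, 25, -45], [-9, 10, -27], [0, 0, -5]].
J = [[-5, 1, 0], [0, -5, 0], [0, 0, -5]]

The characteristic polynomial is det(xI - A) = (x + 5)^3, so the eigenvalues are -5 (algebraic multiplicity 3).

For λ = -5: rank(A + 5I) = 1, rank((A + 5I)^2) = 0. The eigenspace has dimension 3 - 1 = 2, so there are 2 Jordan blocks; the rank sequence gives block sizes [2, 1].

Assembling the blocks gives the Jordan form J above.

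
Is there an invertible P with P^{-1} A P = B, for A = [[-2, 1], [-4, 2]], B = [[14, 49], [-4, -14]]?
Yes.

Two matrices over a field are similar if and only if they have the same invariant factors.

Both A and B have characteristic polynomial x^2 and minimal polynomial x^2. Computing further, both have invariant factors x^2. Hence A and B are similar.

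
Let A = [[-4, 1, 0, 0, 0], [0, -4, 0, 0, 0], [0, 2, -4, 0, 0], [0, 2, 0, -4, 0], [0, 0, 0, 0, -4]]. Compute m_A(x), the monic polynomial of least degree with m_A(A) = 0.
The characteristic polynomial factors as (x + 4)^5. The minimal polynomial is ∏(x - λ)^{k_λ} where k_λ is the size of the largest Jordan block at λ.

For λ = -4: rank(A + 4I) = 1, and the largest Jordan block has size 2 (the smallest k with rank((A + 4I)^k) = rank((A + 4I)^(k+1))).

So m_A(x) = (x + 4)^2.

m_A(x) = (x + 4)^2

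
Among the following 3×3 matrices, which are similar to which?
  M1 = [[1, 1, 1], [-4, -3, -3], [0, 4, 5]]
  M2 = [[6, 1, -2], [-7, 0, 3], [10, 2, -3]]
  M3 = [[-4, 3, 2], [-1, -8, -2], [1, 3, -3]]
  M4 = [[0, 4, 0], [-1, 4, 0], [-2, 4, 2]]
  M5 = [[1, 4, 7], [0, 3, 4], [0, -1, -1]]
Characteristic polynomials: χ_{M1} = (x - 1)^3, χ_{M2} = (x - 1)^3, χ_{M3} = (x + 5)^3, χ_{M4} = (x - 2)^3, χ_{M5} = (x - 1)^3.

{M1, M2, M5}: invariant factors (x - 1)^3.

{M3}: invariant factors x + 5, (x + 5)^2.

{M4}: invariant factors x - 2, (x - 2)^2.

Matrices are similar if and only if their invariant-factor lists agree; the partition into similarity classes is {M1, M2, M5}, {M3}, {M4}.

3 classes: {M1, M2, M5}, {M3}, {M4}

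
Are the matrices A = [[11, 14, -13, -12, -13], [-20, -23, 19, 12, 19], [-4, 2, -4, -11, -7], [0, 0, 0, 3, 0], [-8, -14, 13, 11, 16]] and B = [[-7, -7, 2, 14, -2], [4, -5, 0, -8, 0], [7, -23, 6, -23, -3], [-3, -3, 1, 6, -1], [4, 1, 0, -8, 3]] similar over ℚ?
Yes.

Two matrices over a field are similar if and only if they have the same invariant factors.

Both A and B have characteristic polynomial (x - 3)^3(x + 3)^2 and minimal polynomial (x - 3)^2(x + 3)^2. Computing further, both have invariant factors x - 3, (x - 3)^2(x + 3)^2. Hence A and B are similar.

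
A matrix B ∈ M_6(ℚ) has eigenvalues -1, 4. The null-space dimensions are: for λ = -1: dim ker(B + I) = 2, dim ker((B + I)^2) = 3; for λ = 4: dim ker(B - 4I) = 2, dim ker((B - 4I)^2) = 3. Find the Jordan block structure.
λ = -1: successive nullity increments [2, 1] count blocks of size ≥ k; block sizes are [2, 1].
λ = 4: successive nullity increments [2, 1] count blocks of size ≥ k; block sizes are [2, 1].

Jordan blocks: (-1, 2), (-1, 1), (4, 2), (4, 1)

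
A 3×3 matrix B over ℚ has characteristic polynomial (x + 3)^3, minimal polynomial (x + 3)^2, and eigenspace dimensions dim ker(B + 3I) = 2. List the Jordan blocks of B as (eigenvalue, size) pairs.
Jordan blocks: (-3, 2), (-3, 1)

λ = -3: algebraic multiplicity 3 (exponent in χ_B), largest block size 2 (exponent in m_B), 2 blocks (geometric multiplicity). These force block sizes [2, 1].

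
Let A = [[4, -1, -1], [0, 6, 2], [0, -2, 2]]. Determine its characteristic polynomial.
χ_A(x) = (x - 4)^3

xI - A = [[x - 4, 1, 1], [0, x - 6, -2], [0, 2, x - 2]].

Expanding det(xI - A) along the first row:
det(xI - A) = + (x - 4)·det([[x - 6, -2], [2, x - 2]]) - (1)·det([[0, -2], [0, x - 2]]) + (1)·det([[0, x - 6], [0, 2]]).

Evaluating gives χ_A(x) = x^3 - 12x^2 + 48x - 64 = (x - 4)^3.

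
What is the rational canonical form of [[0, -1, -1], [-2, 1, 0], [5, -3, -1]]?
The invariant factors of A (the non-unit diagonal entries of the Smith normal form of xI - A over ℚ[x]) are x^3 + 2x - 1, each dividing the next. The characteristic polynomial is their product, x^3 + 2x - 1.

The rational canonical form is the block-diagonal matrix of companion matrices C(f_i):
R = [[0, 0, 1], [1, 0, -2], [0, 1, 0]].

Note the characteristic polynomial does not split into linear factors over ℚ, so A has no Jordan form over ℚ; the rational canonical form exists over any field.

R = [[0, 0, 1], [1, 0, -2], [0, 1, 0]]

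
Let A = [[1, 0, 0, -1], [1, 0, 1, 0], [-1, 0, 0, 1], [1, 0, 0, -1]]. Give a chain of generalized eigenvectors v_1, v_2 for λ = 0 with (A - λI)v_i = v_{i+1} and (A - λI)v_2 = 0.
We seek v_1 ∈ ker(A^2) \ ker(A), then set v_{i+1} = A v_i.

One such chain is v_1 = [[-1, 0, 1, 0]]^T, v_2 = [[-1, 0, 1, -1]]^T. Check: A v_2 = [[0, 0, 0, 0]]^T = 0.

v_1 = [[-1, 0, 1, 0]]^T, v_2 = [[-1, 0, 1, -1]]^T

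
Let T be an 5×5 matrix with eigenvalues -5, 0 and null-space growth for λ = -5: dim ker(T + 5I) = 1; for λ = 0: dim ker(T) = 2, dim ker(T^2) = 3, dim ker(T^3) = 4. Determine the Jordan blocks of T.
λ = -5: successive nullity increments [1] count blocks of size ≥ k; block sizes are [1].
λ = 0: successive nullity increments [2, 1, 1] count blocks of size ≥ k; block sizes are [3, 1].

Jordan blocks: (-5, 1), (0, 3), (0, 1)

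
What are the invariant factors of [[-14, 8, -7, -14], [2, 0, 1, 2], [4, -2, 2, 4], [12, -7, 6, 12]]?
x, x^3

The Jordan structure of A has elementary divisors x^3, x. Arranging the block sizes at each eigenvalue in decreasing order and taking row products gives the invariant factors.

Invariant factors (smallest first, each dividing the next): x, x^3.

Check: the last factor x^3 is the minimal polynomial, and the product x^4 is the characteristic polynomial.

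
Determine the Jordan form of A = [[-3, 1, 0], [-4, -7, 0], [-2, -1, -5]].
J = [[-5, 1, 0], [0, -5, 0], [0, 0, -5]]

The characteristic polynomial is det(xI - A) = (x + 5)^3, so the eigenvalues are -5 (algebraic multiplicity 3).

For λ = -5: rank(A + 5I) = 1, rank((A + 5I)^2) = 0. The eigenspace has dimension 3 - 1 = 2, so there are 2 Jordan blocks; the rank sequence gives block sizes [2, 1].

Assembling the blocks gives the Jordan form J above.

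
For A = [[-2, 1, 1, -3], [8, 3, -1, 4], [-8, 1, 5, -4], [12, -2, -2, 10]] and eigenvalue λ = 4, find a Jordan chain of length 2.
We seek v_1 ∈ ker((A - 4I)^2) \ ker(A - 4I), then set v_{i+1} = (A - 4I) v_i.

One such chain is v_1 = [[0, 0, 1, 0]]^T, v_2 = [[1, -1, 1, -2]]^T. Check: (A - 4I) v_2 = [[0, 0, 0, 0]]^T = 0.

v_1 = [[0, 0, 1, 0]]^T, v_2 = [[1, -1, 1, -2]]^T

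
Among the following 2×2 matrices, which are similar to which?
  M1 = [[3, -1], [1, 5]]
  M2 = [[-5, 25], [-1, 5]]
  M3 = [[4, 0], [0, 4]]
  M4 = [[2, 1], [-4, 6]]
3 classes: {M1, M4}, {M2}, {M3}

Characteristic polynomials: χ_{M1} = (x - 4)^2, χ_{M2} = x^2, χ_{M3} = (x - 4)^2, χ_{M4} = (x - 4)^2.

{M1, M4}: invariant factors (x - 4)^2.

{M2}: invariant factors x^2.

{M3}: invariant factors x - 4, x - 4.

Matrices are similar if and only if their invariant-factor lists agree; the partition into similarity classes is {M1, M4}, {M2}, {M3}.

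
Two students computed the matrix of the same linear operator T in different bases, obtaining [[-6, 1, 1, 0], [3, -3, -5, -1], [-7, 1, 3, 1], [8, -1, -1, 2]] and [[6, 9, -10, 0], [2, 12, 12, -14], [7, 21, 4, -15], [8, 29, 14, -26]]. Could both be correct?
Two matrices over a field are similar if and only if they have the same invariant factors.

Both A and B have characteristic polynomial (x - 2)^2(x + 4)^2 and minimal polynomial (x - 2)^2(x + 4)^2. Computing further, both have invariant factors (x - 2)^2(x + 4)^2. Hence A and B are similar.

Yes.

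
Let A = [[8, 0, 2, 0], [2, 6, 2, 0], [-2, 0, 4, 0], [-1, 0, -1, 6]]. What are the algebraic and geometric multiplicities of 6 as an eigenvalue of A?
algebraic multiplicity 4, geometric multiplicity 3

The characteristic polynomial is (x - 6)^4, so the factor x - 6 appears with exponent 4: the algebraic multiplicity is 4.

rank(A - 6I) = 1, so the eigenspace has dimension 4 - 1 = 3: the geometric multiplicity is 3.

Since 3 < 4, A is not diagonalizable.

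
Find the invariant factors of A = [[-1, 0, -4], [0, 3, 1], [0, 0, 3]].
(x - 3)^2(x + 1)

The Jordan structure of A has elementary divisors (x + 1), (x - 3)^2. Arranging the block sizes at each eigenvalue in decreasing order and taking row products gives the invariant factors.

Invariant factors (smallest first, each dividing the next): (x - 3)^2(x + 1).

Check: the last factor (x - 3)^2(x + 1) is the minimal polynomial, and the product (x - 3)^2(x + 1) is the characteristic polynomial.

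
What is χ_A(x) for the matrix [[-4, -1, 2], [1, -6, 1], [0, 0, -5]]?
xI - A = [[x + 4, 1, -2], [-1, x + 6, -1], [0, 0, x + 5]].

Expanding det(xI - A) along the first row:
det(xI - A) = + (x + 4)·det([[x + 6, -1], [0, x + 5]]) - (1)·det([[-1, -1], [0, x + 5]]) + (-2)·det([[-1, x + 6], [0, 0]]).

Evaluating gives χ_A(x) = x^3 + 15x^2 + 75x + 125 = (x + 5)^3.

χ_A(x) = (x + 5)^3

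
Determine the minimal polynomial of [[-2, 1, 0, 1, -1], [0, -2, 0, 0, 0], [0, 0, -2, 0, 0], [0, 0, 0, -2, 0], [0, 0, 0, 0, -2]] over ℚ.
m_A(x) = (x + 2)^2

The characteristic polynomial factors as (x + 2)^5. The minimal polynomial is ∏(x - λ)^{k_λ} where k_λ is the size of the largest Jordan block at λ.

For λ = -2: rank(A + 2I) = 1, and the largest Jordan block has size 2 (the smallest k with rank((A + 2I)^k) = rank((A + 2I)^(k+1))).

So m_A(x) = (x + 2)^2.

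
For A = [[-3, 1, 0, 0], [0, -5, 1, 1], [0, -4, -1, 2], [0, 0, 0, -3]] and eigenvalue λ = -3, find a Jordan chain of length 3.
v_1 = [[0, 0, 1, 0]]^T, v_2 = [[0, 1, 2, 0]]^T, v_3 = [[1, 0, 0, 0]]^T

We seek v_1 ∈ ker((A + 3I)^3) \ ker((A + 3I)^2), then set v_{i+1} = (A + 3I) v_i.

One such chain is v_1 = [[0, 0, 1, 0]]^T, v_2 = [[0, 1, 2, 0]]^T, v_3 = [[1, 0, 0, 0]]^T. Check: (A + 3I) v_3 = [[0, 0, 0, 0]]^T = 0.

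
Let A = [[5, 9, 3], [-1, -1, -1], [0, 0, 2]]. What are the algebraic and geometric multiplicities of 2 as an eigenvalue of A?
The characteristic polynomial is (x - 2)^3, so the factor x - 2 appears with exponent 3: the algebraic multiplicity is 3.

rank(A - 2I) = 1, so the eigenspace has dimension 3 - 1 = 2: the geometric multiplicity is 2.

Since 2 < 3, A is not diagonalizable.

algebraic multiplicity 3, geometric multiplicity 2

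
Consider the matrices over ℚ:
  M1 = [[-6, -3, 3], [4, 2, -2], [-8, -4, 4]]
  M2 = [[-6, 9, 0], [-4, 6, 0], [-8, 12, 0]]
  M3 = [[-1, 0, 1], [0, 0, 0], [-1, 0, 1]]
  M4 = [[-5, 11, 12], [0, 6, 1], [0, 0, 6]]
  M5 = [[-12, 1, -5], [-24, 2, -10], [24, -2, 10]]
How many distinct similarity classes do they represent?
2 classes: {M1, M2, M3, M5}, {M4}

Characteristic polynomials: χ_{M1} = x^3, χ_{M2} = x^3, χ_{M3} = x^3, χ_{M4} = (x - 6)^2(x + 5), χ_{M5} = x^3.

{M1, M2, M3, M5}: invariant factors x, x^2.

{M4}: invariant factors (x - 6)^2(x + 5).

Matrices are similar if and only if their invariant-factor lists agree; the partition into similarity classes is {M1, M2, M3, M5}, {M4}.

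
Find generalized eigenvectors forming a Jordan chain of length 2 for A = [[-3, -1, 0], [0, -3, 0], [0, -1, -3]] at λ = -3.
We seek v_1 ∈ ker((A + 3I)^2) \ ker(A + 3I), then set v_{i+1} = (A + 3I) v_i.

One such chain is v_1 = [[1, 1, 0]]^T, v_2 = [[-1, 0, -1]]^T. Check: (A + 3I) v_2 = [[0, 0, 0]]^T = 0.

v_1 = [[1, 1, 0]]^T, v_2 = [[-1, 0, -1]]^T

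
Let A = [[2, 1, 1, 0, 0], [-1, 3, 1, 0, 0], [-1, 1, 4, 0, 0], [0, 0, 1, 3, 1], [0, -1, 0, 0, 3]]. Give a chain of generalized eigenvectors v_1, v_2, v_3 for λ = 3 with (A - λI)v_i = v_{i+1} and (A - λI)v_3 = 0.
We seek v_1 ∈ ker((A - 3I)^3) \ ker((A - 3I)^2), then set v_{i+1} = (A - 3I) v_i.

One such chain is v_1 = [[-2, -1, -1, -1, 3]]^T, v_2 = [[0, 1, 0, 2, 1]]^T, v_3 = [[1, 0, 1, 1, -1]]^T. Check: (A - 3I) v_3 = [[0, 0, 0, 0, 0]]^T = 0.

v_1 = [[-2, -1, -1, -1, 3]]^T, v_2 = [[0, 1, 0, 2, 1]]^T, v_3 = [[1, 0, 1, 1, -1]]^T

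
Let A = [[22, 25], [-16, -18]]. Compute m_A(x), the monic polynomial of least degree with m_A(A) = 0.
m_A(x) = (x - 2)^2

The characteristic polynomial factors as (x - 2)^2. The minimal polynomial is ∏(x - λ)^{k_λ} where k_λ is the size of the largest Jordan block at λ.

For λ = 2: rank(A - 2I) = 1, and the largest Jordan block has size 2 (the smallest k with rank((A - 2I)^k) = rank((A - 2I)^(k+1))).

So m_A(x) = (x - 2)^2.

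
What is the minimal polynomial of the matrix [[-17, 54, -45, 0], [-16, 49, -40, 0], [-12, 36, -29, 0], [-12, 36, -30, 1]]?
The characteristic polynomial factors as (x - 1)^4. The minimal polynomial is ∏(x - λ)^{k_λ} where k_λ is the size of the largest Jordan block at λ.

For λ = 1: rank(A - I) = 1, and the largest Jordan block has size 2 (the smallest k with rank((A - I)^k) = rank((A - I)^(k+1))).

So m_A(x) = (x - 1)^2.

m_A(x) = (x - 1)^2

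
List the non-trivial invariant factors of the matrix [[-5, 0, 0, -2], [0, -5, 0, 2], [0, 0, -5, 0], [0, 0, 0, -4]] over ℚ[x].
x + 5, x + 5, (x + 4)(x + 5)

The Jordan structure of A has elementary divisors (x + 5), (x + 5), (x + 5), (x + 4). Arranging the block sizes at each eigenvalue in decreasing order and taking row products gives the invariant factors.

Invariant factors (smallest first, each dividing the next): x + 5, x + 5, (x + 4)(x + 5).

Check: the last factor (x + 4)(x + 5) is the minimal polynomial, and the product (x + 4)(x + 5)^3 is the characteristic polynomial.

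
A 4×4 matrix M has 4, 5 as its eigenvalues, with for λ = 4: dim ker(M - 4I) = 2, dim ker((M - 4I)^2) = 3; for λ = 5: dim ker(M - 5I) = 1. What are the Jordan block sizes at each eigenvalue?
Jordan blocks: (4, 2), (4, 1), (5, 1)

λ = 4: successive nullity increments [2, 1] count blocks of size ≥ k; block sizes are [2, 1].
λ = 5: successive nullity increments [1] count blocks of size ≥ k; block sizes are [1].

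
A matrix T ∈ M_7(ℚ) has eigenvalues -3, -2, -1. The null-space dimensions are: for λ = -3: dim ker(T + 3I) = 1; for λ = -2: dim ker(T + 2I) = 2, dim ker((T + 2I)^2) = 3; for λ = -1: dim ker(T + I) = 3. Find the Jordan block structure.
Jordan blocks: (-3, 1), (-2, 2), (-2, 1), (-1, 1), (-1, 1), (-1, 1)

λ = -3: successive nullity increments [1] count blocks of size ≥ k; block sizes are [1].
λ = -2: successive nullity increments [2, 1] count blocks of size ≥ k; block sizes are [2, 1].
λ = -1: successive nullity increments [3] count blocks of size ≥ k; block sizes are [1, 1, 1].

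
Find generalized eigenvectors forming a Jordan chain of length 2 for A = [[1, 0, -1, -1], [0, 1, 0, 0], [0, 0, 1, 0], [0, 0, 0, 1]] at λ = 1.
We seek v_1 ∈ ker((A - I)^2) \ ker(A - I), then set v_{i+1} = (A - I) v_i.

One such chain is v_1 = [[0, 3, 1, -2]]^T, v_2 = [[1, 0, 0, 0]]^T. Check: (A - I) v_2 = [[0, 0, 0, 0]]^T = 0.

v_1 = [[0, 3, 1, -2]]^T, v_2 = [[1, 0, 0, 0]]^T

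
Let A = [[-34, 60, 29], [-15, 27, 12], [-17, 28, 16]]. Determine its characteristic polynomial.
χ_A(x) = (x - 3)^3

xI - A = [[x + 34, -60, -29], [15, x - 27, -12], [17, -28, x - 16]].

Expanding det(xI - A) along the first row:
det(xI - A) = + (x + 34)·det([[x - 27, -12], [-28, x - 16]]) - (-60)·det([[15, -12], [17, x - 16]]) + (-29)·det([[15, x - 27], [17, -28]]).

Evaluating gives χ_A(x) = x^3 - 9x^2 + 27x - 27 = (x - 3)^3.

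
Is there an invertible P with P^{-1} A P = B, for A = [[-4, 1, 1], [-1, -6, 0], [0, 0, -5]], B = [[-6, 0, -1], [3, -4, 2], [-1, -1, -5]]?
Two matrices over a field are similar if and only if they have the same invariant factors.

Both A and B have characteristic polynomial (x + 5)^3 and minimal polynomial (x + 5)^3. Computing further, both have invariant factors (x + 5)^3. Hence A and B are similar.

Yes.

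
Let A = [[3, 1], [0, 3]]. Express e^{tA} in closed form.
e^{tA} = [[e^{3*t}, t*e^{3*t}], [0, e^{3*t}]]

A has Jordan form J = [[3, 1], [0, 3]] with A = PJP^{-1}, so e^{tA} = P e^{tJ} P^{-1}.

For a Jordan block J_k(λ), e^{tJ_k(λ)} = e^{λt} · (I + tN + t^2 N^2/2! + ... + t^{k-1} N^{k-1}/(k-1)!) where N is the nilpotent superdiagonal part.

Assembling the blocks and conjugating back gives the entries of e^{tA} as shown above.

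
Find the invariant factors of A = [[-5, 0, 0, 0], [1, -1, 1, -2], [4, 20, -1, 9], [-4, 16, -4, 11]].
(x - 3)^3(x + 5)

The Jordan structure of A has elementary divisors (x + 5), (x - 3)^3. Arranging the block sizes at each eigenvalue in decreasing order and taking row products gives the invariant factors.

Invariant factors (smallest first, each dividing the next): (x - 3)^3(x + 5).

Check: the last factor (x - 3)^3(x + 5) is the minimal polynomial, and the product (x - 3)^3(x + 5) is the characteristic polynomial.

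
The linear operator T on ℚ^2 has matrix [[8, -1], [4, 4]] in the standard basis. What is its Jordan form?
J = [[6, 1], [0, 6]]

The characteristic polynomial is det(xI - A) = (x - 6)^2, so the eigenvalues are 6 (algebraic multiplicity 2).

For λ = 6: rank(A - 6I) = 1, rank((A - 6I)^2) = 0. The eigenspace has dimension 2 - 1 = 1, so there is 1 Jordan block; the rank sequence gives block sizes [2].

Assembling the blocks gives the Jordan form J above.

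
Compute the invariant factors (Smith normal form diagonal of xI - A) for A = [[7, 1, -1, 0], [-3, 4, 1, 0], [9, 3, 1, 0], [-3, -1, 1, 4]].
The Jordan structure of A has elementary divisors (x - 4)^3, (x - 4). Arranging the block sizes at each eigenvalue in decreasing order and taking row products gives the invariant factors.

Invariant factors (smallest first, each dividing the next): x - 4, (x - 4)^3.

Check: the last factor (x - 4)^3 is the minimal polynomial, and the product (x - 4)^4 is the characteristic polynomial.

x - 4, (x - 4)^3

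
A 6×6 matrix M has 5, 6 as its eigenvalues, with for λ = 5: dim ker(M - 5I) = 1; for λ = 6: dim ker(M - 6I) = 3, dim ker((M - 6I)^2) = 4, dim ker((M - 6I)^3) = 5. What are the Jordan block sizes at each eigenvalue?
λ = 5: successive nullity increments [1] count blocks of size ≥ k; block sizes are [1].
λ = 6: successive nullity increments [3, 1, 1] count blocks of size ≥ k; block sizes are [3, 1, 1].

Jordan blocks: (5, 1), (6, 3), (6, 1), (6, 1)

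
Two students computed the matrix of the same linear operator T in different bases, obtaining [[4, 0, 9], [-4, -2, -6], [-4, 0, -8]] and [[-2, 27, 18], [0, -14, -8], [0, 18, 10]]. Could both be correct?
Two matrices over a field are similar if and only if they have the same invariant factors.

Both A and B have characteristic polynomial (x + 2)^3 and minimal polynomial (x + 2)^2. Computing further, both have invariant factors x + 2, (x + 2)^2. Hence A and B are similar.

Yes.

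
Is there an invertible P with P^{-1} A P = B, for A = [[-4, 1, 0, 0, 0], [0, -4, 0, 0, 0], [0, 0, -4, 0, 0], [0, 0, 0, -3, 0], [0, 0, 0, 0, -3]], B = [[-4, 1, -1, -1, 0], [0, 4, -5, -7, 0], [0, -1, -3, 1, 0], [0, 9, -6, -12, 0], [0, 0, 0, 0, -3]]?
Yes.

Two matrices over a field are similar if and only if they have the same invariant factors.

Both A and B have characteristic polynomial (x + 3)^2(x + 4)^3 and minimal polynomial (x + 3)(x + 4)^2. Computing further, both have invariant factors (x + 3)(x + 4), (x + 3)(x + 4)^2. Hence A and B are similar.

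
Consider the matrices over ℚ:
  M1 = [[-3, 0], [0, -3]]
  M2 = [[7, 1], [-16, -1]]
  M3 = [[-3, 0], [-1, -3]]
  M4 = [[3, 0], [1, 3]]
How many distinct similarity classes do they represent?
Characteristic polynomials: χ_{M1} = (x + 3)^2, χ_{M2} = (x - 3)^2, χ_{M3} = (x + 3)^2, χ_{M4} = (x - 3)^2.

{M1}: invariant factors x + 3, x + 3.

{M2, M4}: invariant factors (x - 3)^2.

{M3}: invariant factors (x + 3)^2.

Matrices are similar if and only if their invariant-factor lists agree; the partition into similarity classes is {M1}, {M2, M4}, {M3}.

3 classes: {M1}, {M2, M4}, {M3}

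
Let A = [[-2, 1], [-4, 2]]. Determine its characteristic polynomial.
xI - A = [[x + 2, -1], [4, x - 2]].

Expanding det(xI - A) along the first row:
det(xI - A) = + (x + 2)·det([[x - 2]]) - (-1)·det([[4]]).

Evaluating gives χ_A(x) = x^2.

χ_A(x) = x^2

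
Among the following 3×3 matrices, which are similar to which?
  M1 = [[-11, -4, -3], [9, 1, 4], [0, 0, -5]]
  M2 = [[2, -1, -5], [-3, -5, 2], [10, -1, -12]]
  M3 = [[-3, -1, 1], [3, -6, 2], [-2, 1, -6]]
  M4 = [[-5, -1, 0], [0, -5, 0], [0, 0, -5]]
2 classes: {M1, M2, M3}, {M4}

Characteristic polynomials: χ_{M1} = (x + 5)^3, χ_{M2} = (x + 5)^3, χ_{M3} = (x + 5)^3, χ_{M4} = (x + 5)^3.

{M1, M2, M3}: invariant factors (x + 5)^3.

{M4}: invariant factors x + 5, (x + 5)^2.

Matrices are similar if and only if their invariant-factor lists agree; the partition into similarity classes is {M1, M2, M3}, {M4}.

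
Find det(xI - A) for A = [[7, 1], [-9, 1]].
χ_A(x) = (x - 4)^2

xI - A = [[x - 7, -1], [9, x - 1]].

Expanding det(xI - A) along the first row:
det(xI - A) = + (x - 7)·det([[x - 1]]) - (-1)·det([[9]]).

Evaluating gives χ_A(x) = x^2 - 8x + 16 = (x - 4)^2.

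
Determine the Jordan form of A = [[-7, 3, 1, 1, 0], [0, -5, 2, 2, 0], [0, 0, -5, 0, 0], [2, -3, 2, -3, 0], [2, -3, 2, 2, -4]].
J = [[-5, 1, 0, 0, 0], [0, -5, 1, 0, 0], [0, 0, -5, 0, 0], [0, 0, 0, -5, 0], [0, 0, 0, 0, -4]]

The characteristic polynomial is det(xI - A) = (x + 4)(x + 5)^4, so the eigenvalues are -5 (algebraic multiplicity 4), -4 (algebraic multiplicity 1).

For λ = -5: rank(A + 5I) = 3, rank((A + 5I)^2) = 2, rank((A + 5I)^3) = 1. The eigenspace has dimension 5 - 3 = 2, so there are 2 Jordan blocks; the rank sequence gives block sizes [3, 1].

For λ = -4: algebraic multiplicity 1 gives one 1×1 block.

Assembling the blocks gives the Jordan form J above.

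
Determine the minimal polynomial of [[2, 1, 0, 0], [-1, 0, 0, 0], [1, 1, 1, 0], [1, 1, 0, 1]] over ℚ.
m_A(x) = (x - 1)^2

The characteristic polynomial factors as (x - 1)^4. The minimal polynomial is ∏(x - λ)^{k_λ} where k_λ is the size of the largest Jordan block at λ.

For λ = 1: rank(A - I) = 1, and the largest Jordan block has size 2 (the smallest k with rank((A - I)^k) = rank((A - I)^(k+1))).

So m_A(x) = (x - 1)^2.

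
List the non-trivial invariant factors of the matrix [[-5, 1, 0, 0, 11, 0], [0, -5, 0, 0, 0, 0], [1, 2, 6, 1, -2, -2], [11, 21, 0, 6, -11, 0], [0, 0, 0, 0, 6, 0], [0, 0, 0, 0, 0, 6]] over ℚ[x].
x - 6, x - 6, (x - 6)^2(x + 5)^2

The Jordan structure of A has elementary divisors (x + 5)^2, (x - 6)^2, (x - 6), (x - 6). Arranging the block sizes at each eigenvalue in decreasing order and taking row products gives the invariant factors.

Invariant factors (smallest first, each dividing the next): x - 6, x - 6, (x - 6)^2(x + 5)^2.

Check: the last factor (x - 6)^2(x + 5)^2 is the minimal polynomial, and the product (x - 6)^4(x + 5)^2 is the characteristic polynomial.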